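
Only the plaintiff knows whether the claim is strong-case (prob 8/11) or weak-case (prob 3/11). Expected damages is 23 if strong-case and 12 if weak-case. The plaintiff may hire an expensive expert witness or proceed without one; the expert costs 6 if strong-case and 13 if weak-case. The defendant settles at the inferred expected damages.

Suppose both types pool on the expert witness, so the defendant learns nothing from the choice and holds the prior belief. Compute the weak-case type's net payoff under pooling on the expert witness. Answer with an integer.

7

Pooled settlement = 8/11·23 + 3/11·12 = 20.
weak-case pays cost 13 for the expert witness, so net payoff = 20 − 13 = 7.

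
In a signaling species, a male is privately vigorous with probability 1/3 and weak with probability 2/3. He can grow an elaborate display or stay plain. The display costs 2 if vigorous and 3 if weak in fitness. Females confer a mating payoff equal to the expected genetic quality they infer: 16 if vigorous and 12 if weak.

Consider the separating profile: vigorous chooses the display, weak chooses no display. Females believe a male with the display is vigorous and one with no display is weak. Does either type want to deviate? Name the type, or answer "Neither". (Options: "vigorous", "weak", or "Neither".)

The display pays 16; no display pays 12.
vigorous: assigned the display, nets 16 − 2 = 14; deviating to no display nets 12.
weak: assigned no display, nets 12; deviating to the display nets 16 − 3 = 13.
The weak type gains 1 by deviating.

weak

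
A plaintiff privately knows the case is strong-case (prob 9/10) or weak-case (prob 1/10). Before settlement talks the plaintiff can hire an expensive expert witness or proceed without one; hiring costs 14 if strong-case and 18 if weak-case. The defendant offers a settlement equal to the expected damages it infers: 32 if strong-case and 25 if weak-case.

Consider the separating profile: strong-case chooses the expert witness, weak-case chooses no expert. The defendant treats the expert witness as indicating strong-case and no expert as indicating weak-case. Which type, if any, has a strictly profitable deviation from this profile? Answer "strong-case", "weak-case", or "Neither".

The expert witness pays 32; no expert pays 25.
strong-case: assigned the expert witness, nets 32 − 14 = 18; deviating to no expert nets 25.
weak-case: assigned no expert, nets 25; deviating to the expert witness nets 32 − 18 = 14.
The strong-case type gains 7 by deviating.

strong-case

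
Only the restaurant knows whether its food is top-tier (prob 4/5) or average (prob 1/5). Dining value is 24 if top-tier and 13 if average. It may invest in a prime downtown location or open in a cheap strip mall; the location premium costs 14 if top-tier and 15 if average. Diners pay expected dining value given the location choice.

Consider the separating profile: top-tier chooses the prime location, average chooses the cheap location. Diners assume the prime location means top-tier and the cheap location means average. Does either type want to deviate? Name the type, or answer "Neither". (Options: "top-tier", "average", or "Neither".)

The prime location pays 24; the cheap location pays 13.
top-tier: assigned the prime location, nets 24 − 14 = 10; deviating to the cheap location nets 13.
average: assigned the cheap location, nets 13; deviating to the prime location nets 24 − 15 = 9.
The top-tier type gains 3 by deviating.

top-tier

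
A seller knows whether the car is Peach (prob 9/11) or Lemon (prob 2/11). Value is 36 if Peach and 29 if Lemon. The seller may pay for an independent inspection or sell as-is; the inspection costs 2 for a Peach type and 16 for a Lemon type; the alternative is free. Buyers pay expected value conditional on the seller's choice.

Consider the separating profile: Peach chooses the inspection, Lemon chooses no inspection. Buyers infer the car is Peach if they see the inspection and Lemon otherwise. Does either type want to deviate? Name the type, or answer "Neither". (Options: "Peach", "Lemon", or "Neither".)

Neither

The inspection pays 36; no inspection pays 29.
Peach: assigned the inspection, nets 36 − 2 = 34; deviating to no inspection nets 29.
Lemon: assigned no inspection, nets 29; deviating to the inspection nets 36 − 16 = 20.
Both types strictly prefer their assigned action; no profitable deviation.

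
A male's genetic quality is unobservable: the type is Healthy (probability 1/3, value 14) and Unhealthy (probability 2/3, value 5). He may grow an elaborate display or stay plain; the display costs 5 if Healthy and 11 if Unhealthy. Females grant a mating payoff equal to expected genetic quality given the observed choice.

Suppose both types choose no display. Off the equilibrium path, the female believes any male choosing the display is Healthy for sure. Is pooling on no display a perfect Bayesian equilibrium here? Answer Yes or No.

On path, the female holds the prior and pays 1/3·14 + 2/3·5 = 8. Off path (the display), believing Healthy, it pays 14.
Healthy: no display nets 8; the display nets 14 − 5 = 9. Healthy would deviate.
Unhealthy: no display nets 8; the display nets 14 − 11 = 3. Unhealthy stays.
A type deviates, so pooling fails.

No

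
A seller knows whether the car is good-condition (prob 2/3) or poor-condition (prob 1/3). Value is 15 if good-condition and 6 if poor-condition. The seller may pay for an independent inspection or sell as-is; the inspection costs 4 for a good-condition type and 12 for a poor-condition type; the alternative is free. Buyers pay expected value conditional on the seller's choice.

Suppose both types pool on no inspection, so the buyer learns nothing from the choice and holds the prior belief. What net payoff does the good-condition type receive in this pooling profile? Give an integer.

Pooled price = 2/3·15 + 1/3·6 = 12.
good-condition pays no cost for no inspection, so net payoff = 12.

12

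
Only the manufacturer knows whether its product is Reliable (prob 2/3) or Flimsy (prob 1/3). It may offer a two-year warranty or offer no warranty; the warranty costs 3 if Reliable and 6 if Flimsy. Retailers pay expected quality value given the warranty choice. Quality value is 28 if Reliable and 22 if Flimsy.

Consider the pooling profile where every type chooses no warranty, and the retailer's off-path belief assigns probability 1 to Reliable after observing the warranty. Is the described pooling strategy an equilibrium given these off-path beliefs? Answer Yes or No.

Yes

On path, the retailer holds the prior and pays 2/3·28 + 1/3·22 = 26. Off path (the warranty), believing Reliable, it pays 28.
Reliable: no warranty nets 26; the warranty nets 28 − 3 = 25. Reliable stays.
Flimsy: no warranty nets 26; the warranty nets 28 − 6 = 22. Flimsy stays.
No type deviates, so pooling is sustained.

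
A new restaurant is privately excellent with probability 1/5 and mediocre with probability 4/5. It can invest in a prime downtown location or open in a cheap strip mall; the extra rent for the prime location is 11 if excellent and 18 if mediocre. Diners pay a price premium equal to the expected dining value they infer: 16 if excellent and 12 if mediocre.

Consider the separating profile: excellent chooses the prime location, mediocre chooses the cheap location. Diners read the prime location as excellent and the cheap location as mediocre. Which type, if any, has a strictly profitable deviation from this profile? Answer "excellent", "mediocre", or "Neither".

excellent

The prime location pays 16; the cheap location pays 12.
excellent: assigned the prime location, nets 16 − 11 = 5; deviating to the cheap location nets 12.
mediocre: assigned the cheap location, nets 12; deviating to the prime location nets 16 − 18 = -2.
The excellent type gains 7 by deviating.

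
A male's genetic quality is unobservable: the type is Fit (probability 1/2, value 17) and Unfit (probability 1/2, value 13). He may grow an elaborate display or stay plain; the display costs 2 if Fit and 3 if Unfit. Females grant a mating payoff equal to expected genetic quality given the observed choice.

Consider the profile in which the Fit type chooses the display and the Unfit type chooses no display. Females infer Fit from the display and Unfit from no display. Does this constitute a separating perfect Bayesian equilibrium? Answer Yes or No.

Under these beliefs, the display earns mating payoff 17 and no display earns mating payoff 13.
Fit: the display nets 17 − 2 = 15; no display nets 13. Fit prefers the display.
Unfit: the display nets 17 − 3 = 14; no display nets 13. Unfit would deviate to the display.
Unfit has a profitable deviation, so the profile is not an equilibrium.

No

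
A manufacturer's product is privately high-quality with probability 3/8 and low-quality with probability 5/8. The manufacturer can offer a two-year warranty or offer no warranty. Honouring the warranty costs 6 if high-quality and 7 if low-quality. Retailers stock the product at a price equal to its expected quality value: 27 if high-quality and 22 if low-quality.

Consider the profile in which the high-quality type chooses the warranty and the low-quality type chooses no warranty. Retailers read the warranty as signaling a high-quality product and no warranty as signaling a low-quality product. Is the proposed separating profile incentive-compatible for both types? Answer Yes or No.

Under these beliefs, the warranty earns price 27 and no warranty earns price 22.
high-quality: the warranty nets 27 − 6 = 21; no warranty nets 22. high-quality would deviate to no warranty.
low-quality: the warranty nets 27 − 7 = 20; no warranty nets 22. low-quality prefers no warranty.
high-quality has a profitable deviation, so the profile is not an equilibrium.

No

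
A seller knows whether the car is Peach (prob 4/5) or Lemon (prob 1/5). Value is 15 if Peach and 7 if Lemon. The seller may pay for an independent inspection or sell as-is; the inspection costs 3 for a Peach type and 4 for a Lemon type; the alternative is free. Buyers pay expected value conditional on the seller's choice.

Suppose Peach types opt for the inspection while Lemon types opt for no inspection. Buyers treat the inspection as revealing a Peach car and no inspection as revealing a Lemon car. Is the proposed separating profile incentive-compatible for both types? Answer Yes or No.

No

Under these beliefs, the inspection earns price 15 and no inspection earns price 7.
Peach: the inspection nets 15 − 3 = 12; no inspection nets 7. Peach prefers the inspection.
Lemon: the inspection nets 15 − 4 = 11; no inspection nets 7. Lemon would deviate to the inspection.
Lemon has a profitable deviation, so the profile is not an equilibrium.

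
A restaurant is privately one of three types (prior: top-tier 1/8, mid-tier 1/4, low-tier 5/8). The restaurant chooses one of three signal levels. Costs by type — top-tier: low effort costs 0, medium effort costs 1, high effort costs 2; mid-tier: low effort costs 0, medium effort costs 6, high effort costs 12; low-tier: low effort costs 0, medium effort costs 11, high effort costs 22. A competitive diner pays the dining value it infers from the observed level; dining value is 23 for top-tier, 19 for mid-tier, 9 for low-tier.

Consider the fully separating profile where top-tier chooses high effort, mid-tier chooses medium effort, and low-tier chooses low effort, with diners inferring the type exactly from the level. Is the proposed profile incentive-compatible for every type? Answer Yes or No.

Separating price premiums: high effort → 23, medium effort → 19, low effort → 9.
top-tier (assigned high effort): low effort: 9 − 0 = 9; medium effort: 19 − 1 = 18; high effort: 23 − 2 = 21. top-tier stays.
mid-tier (assigned medium effort): low effort: 9 − 0 = 9; medium effort: 19 − 6 = 13; high effort: 23 − 12 = 11. mid-tier stays.
low-tier (assigned low effort): low effort: 9 − 0 = 9; medium effort: 19 − 11 = 8; high effort: 23 − 22 = 1. low-tier stays.
Every type prefers its assigned level; separation holds.

Yes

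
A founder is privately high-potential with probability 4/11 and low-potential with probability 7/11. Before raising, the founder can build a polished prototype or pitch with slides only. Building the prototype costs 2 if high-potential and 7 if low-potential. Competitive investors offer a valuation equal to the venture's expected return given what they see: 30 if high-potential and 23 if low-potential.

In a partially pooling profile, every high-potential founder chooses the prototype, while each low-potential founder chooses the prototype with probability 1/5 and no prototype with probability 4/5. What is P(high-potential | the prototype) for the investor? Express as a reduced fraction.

P(the prototype) = (4/11)·1 + (7/11)·(1/5) = 27/55.
By Bayes' rule, P(high-potential | the prototype) = (4/11) / (27/55) = 20/27.

20/27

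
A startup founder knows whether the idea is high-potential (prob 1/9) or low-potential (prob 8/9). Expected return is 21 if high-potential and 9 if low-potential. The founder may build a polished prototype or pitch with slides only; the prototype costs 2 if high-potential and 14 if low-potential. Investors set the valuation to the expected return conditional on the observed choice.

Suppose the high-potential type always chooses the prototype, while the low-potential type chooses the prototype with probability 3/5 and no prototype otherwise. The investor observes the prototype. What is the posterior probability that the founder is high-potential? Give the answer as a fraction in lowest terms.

5/29

P(the prototype) = (1/9)·1 + (8/9)·(3/5) = 29/45.
By Bayes' rule, P(high-potential | the prototype) = (1/9) / (29/45) = 5/29.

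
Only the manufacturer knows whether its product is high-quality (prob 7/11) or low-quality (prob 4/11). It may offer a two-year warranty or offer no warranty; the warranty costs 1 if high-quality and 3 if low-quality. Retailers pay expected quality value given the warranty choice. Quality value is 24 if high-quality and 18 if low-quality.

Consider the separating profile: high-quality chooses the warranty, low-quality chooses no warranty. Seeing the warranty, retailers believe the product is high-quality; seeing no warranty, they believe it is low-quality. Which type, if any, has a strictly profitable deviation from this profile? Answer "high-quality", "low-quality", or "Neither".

low-quality

The warranty pays 24; no warranty pays 18.
high-quality: assigned the warranty, nets 24 − 1 = 23; deviating to no warranty nets 18.
low-quality: assigned no warranty, nets 18; deviating to the warranty nets 24 − 3 = 21.
The low-quality type gains 3 by deviating.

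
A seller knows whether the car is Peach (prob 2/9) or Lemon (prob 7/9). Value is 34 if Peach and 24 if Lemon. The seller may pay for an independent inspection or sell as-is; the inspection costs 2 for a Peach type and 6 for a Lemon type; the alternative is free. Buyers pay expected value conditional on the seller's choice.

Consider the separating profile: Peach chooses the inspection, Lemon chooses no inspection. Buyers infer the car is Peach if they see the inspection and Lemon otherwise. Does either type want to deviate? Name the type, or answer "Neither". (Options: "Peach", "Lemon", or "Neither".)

Lemon

The inspection pays 34; no inspection pays 24.
Peach: assigned the inspection, nets 34 − 2 = 32; deviating to no inspection nets 24.
Lemon: assigned no inspection, nets 24; deviating to the inspection nets 34 − 6 = 28.
The Lemon type gains 4 by deviating.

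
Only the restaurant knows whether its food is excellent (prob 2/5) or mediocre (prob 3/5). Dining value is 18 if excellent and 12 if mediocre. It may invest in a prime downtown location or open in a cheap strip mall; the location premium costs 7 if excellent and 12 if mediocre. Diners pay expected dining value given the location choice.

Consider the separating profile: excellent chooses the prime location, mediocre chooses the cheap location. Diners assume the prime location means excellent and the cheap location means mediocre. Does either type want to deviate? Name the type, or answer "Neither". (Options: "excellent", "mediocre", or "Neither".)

excellent

The prime location pays 18; the cheap location pays 12.
excellent: assigned the prime location, nets 18 − 7 = 11; deviating to the cheap location nets 12.
mediocre: assigned the cheap location, nets 12; deviating to the prime location nets 18 − 12 = 6.
The excellent type gains 1 by deviating.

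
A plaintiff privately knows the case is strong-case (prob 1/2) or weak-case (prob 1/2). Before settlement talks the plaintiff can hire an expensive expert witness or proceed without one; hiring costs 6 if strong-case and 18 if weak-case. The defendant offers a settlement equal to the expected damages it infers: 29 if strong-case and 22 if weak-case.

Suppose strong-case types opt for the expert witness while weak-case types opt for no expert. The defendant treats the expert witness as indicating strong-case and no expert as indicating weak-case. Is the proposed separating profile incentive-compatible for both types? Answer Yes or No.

Yes

Under these beliefs, the expert witness earns settlement 29 and no expert earns settlement 22.
strong-case: the expert witness nets 29 − 6 = 23; no expert nets 22. strong-case prefers the expert witness.
weak-case: the expert witness nets 29 − 18 = 11; no expert nets 22. weak-case prefers no expert.
Neither type deviates, so the separating profile is an equilibrium.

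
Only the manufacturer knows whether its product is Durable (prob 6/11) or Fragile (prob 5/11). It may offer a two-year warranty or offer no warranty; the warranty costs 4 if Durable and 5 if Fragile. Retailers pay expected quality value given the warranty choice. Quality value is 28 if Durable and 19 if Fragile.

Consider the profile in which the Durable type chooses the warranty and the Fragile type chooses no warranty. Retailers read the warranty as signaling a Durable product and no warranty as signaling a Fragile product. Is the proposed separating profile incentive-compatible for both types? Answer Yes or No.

Under these beliefs, the warranty earns price 28 and no warranty earns price 19.
Durable: the warranty nets 28 − 4 = 24; no warranty nets 19. Durable prefers the warranty.
Fragile: the warranty nets 28 − 5 = 23; no warranty nets 19. Fragile would deviate to the warranty.
Fragile has a profitable deviation, so the profile is not an equilibrium.

No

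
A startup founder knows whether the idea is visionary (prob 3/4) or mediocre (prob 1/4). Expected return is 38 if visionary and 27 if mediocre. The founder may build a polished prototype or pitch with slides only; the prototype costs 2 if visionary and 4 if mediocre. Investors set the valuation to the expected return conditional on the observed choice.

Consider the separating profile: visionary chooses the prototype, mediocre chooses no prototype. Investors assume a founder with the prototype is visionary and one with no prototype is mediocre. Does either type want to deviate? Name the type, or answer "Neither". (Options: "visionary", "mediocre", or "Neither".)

The prototype pays 38; no prototype pays 27.
visionary: assigned the prototype, nets 38 − 2 = 36; deviating to no prototype nets 27.
mediocre: assigned no prototype, nets 27; deviating to the prototype nets 38 − 4 = 34.
The mediocre type gains 7 by deviating.

mediocre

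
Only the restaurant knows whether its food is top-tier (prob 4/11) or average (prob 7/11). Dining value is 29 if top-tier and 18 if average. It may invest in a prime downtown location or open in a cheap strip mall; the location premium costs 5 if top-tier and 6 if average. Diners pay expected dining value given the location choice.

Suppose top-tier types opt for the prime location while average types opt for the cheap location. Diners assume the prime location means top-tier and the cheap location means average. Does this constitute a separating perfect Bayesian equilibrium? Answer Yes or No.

Under these beliefs, the prime location earns price premium 29 and the cheap location earns price premium 18.
top-tier: the prime location nets 29 − 5 = 24; the cheap location nets 18. top-tier prefers the prime location.
average: the prime location nets 29 − 6 = 23; the cheap location nets 18. average would deviate to the prime location.
average has a profitable deviation, so the profile is not an equilibrium.

No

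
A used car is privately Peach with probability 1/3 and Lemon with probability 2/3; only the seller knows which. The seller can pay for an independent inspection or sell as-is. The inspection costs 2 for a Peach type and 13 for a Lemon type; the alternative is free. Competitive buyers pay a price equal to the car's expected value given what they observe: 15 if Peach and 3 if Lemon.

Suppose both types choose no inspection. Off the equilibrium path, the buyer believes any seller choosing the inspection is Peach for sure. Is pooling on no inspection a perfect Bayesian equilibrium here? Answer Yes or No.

No

On path, the buyer holds the prior and pays 1/3·15 + 2/3·3 = 7. Off path (the inspection), believing Peach, it pays 15.
Peach: no inspection nets 7; the inspection nets 15 − 2 = 13. Peach would deviate.
Lemon: no inspection nets 7; the inspection nets 15 − 13 = 2. Lemon stays.
A type deviates, so pooling fails.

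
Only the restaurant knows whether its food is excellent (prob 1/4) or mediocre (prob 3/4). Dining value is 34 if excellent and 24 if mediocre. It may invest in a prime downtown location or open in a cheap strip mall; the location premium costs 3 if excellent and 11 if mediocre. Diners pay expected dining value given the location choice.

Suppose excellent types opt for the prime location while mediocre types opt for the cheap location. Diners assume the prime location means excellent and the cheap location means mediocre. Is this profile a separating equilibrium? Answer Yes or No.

Under these beliefs, the prime location earns price premium 34 and the cheap location earns price premium 24.
excellent: the prime location nets 34 − 3 = 31; the cheap location nets 24. excellent prefers the prime location.
mediocre: the prime location nets 34 − 11 = 23; the cheap location nets 24. mediocre prefers the cheap location.
Neither type deviates, so the separating profile is an equilibrium.

Yes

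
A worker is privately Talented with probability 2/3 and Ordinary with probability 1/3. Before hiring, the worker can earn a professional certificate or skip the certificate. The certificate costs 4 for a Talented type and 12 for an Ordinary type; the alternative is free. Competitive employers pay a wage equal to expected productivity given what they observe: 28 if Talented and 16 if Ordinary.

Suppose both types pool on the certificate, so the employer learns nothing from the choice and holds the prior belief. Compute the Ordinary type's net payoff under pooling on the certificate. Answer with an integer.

12

Pooled wage = 2/3·28 + 1/3·16 = 24.
Ordinary pays cost 12 for the certificate, so net payoff = 24 − 12 = 12.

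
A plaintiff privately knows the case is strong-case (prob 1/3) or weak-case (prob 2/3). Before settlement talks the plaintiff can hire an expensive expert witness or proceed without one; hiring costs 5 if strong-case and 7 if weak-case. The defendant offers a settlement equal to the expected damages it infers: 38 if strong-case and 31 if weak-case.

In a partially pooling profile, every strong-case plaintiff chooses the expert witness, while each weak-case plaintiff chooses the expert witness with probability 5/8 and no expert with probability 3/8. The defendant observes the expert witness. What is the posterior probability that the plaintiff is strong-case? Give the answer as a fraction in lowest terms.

P(the expert witness) = (1/3)·1 + (2/3)·(5/8) = 3/4.
By Bayes' rule, P(strong-case | the expert witness) = (1/3) / (3/4) = 4/9.

4/9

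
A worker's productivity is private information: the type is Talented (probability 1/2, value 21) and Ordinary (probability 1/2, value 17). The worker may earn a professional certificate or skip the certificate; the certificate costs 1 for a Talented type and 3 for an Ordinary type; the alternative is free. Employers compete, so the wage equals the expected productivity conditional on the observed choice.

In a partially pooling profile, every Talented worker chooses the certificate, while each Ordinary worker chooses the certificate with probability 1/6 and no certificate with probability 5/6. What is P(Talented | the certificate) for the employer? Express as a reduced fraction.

P(the certificate) = (1/2)·1 + (1/2)·(1/6) = 7/12.
By Bayes' rule, P(Talented | the certificate) = (1/2) / (7/12) = 6/7.

6/7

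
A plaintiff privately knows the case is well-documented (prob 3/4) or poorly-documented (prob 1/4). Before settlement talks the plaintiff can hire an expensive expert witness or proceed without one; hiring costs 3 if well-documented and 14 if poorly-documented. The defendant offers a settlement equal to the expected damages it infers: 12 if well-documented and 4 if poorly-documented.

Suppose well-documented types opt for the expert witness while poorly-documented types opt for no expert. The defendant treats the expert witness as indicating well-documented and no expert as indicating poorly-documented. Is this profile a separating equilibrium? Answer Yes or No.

Yes

Under these beliefs, the expert witness earns settlement 12 and no expert earns settlement 4.
well-documented: the expert witness nets 12 − 3 = 9; no expert nets 4. well-documented prefers the expert witness.
poorly-documented: the expert witness nets 12 − 14 = -2; no expert nets 4. poorly-documented prefers no expert.
Neither type deviates, so the separating profile is an equilibrium.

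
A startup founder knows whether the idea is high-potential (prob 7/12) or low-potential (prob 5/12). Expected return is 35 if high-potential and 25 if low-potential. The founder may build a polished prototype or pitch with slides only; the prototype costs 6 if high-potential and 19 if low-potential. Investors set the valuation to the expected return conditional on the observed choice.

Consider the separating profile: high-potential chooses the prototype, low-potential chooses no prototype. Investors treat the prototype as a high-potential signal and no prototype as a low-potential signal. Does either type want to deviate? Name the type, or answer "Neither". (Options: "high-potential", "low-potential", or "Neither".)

The prototype pays 35; no prototype pays 25.
high-potential: assigned the prototype, nets 35 − 6 = 29; deviating to no prototype nets 25.
low-potential: assigned no prototype, nets 25; deviating to the prototype nets 35 − 19 = 16.
Both types strictly prefer their assigned action; no profitable deviation.

Neither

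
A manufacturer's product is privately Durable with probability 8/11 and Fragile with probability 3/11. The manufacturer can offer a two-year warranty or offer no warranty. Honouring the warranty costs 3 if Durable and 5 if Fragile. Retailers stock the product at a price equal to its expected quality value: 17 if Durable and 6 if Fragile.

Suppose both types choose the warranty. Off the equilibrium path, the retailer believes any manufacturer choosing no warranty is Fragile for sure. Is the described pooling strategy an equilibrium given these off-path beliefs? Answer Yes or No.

Yes

On path, the retailer holds the prior and pays 8/11·17 + 3/11·6 = 14. Off path (no warranty), believing Fragile, it pays 6.
Durable: the warranty nets 14 − 3 = 11; no warranty nets 6. Durable stays.
Fragile: the warranty nets 14 − 5 = 9; no warranty nets 6. Fragile stays.
No type deviates, so pooling is sustained.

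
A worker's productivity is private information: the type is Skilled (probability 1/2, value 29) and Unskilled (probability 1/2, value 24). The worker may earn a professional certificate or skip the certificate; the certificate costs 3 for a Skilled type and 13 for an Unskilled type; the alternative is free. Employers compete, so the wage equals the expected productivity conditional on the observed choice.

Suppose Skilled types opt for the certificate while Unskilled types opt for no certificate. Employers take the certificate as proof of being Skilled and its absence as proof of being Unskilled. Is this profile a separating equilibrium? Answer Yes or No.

Yes

Under these beliefs, the certificate earns wage 29 and no certificate earns wage 24.
Skilled: the certificate nets 29 − 3 = 26; no certificate nets 24. Skilled prefers the certificate.
Unskilled: the certificate nets 29 − 13 = 16; no certificate nets 24. Unskilled prefers no certificate.
Neither type deviates, so the separating profile is an equilibrium.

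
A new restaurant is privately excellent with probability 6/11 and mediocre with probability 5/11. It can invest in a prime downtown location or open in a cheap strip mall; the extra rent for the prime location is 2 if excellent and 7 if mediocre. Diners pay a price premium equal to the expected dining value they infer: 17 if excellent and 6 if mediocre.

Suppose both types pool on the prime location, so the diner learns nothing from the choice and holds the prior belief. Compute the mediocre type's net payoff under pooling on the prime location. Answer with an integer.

Pooled price premium = 6/11·17 + 5/11·6 = 12.
mediocre pays cost 7 for the prime location, so net payoff = 12 − 7 = 5.

5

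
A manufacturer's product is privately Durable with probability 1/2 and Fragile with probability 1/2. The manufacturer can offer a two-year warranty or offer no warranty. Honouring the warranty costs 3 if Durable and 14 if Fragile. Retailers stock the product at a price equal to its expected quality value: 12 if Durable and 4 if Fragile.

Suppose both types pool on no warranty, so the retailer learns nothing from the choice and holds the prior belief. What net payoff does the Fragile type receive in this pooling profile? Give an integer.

8

Pooled price = 1/2·12 + 1/2·4 = 8.
Fragile pays no cost for no warranty, so net payoff = 8.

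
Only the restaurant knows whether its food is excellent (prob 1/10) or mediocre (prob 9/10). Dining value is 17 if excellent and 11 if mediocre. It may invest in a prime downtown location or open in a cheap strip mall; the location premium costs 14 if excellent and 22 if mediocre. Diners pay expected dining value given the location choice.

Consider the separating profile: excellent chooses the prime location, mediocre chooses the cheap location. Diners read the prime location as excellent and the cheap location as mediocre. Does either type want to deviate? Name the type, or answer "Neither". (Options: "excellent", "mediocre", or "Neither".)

The prime location pays 17; the cheap location pays 11.
excellent: assigned the prime location, nets 17 − 14 = 3; deviating to the cheap location nets 11.
mediocre: assigned the cheap location, nets 11; deviating to the prime location nets 17 − 22 = -5.
The excellent type gains 8 by deviating.

excellent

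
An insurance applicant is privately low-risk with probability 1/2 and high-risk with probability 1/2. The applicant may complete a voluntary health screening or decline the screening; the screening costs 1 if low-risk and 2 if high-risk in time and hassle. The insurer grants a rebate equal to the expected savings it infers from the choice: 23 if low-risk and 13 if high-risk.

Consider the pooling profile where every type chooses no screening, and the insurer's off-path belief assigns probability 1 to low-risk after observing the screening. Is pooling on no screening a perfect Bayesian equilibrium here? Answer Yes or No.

No

On path, the insurer holds the prior and pays 1/2·23 + 1/2·13 = 18. Off path (the screening), believing low-risk, it pays 23.
low-risk: no screening nets 18; the screening nets 23 − 1 = 22. low-risk would deviate.
high-risk: no screening nets 18; the screening nets 23 − 2 = 21. high-risk would deviate.
A type deviates, so pooling fails.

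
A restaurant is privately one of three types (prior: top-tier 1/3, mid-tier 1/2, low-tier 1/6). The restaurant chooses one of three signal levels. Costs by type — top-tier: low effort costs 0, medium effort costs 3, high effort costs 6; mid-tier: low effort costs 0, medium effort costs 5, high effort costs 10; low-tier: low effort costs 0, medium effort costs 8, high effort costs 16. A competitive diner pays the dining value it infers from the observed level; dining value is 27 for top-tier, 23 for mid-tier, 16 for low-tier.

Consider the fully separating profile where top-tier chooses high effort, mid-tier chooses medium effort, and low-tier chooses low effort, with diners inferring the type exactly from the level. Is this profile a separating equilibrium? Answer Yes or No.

Separating price premiums: high effort → 27, medium effort → 23, low effort → 16.
top-tier (assigned high effort): low effort: 16 − 0 = 16; medium effort: 23 − 3 = 20; high effort: 27 − 6 = 21. top-tier stays.
mid-tier (assigned medium effort): low effort: 16 − 0 = 16; medium effort: 23 − 5 = 18; high effort: 27 − 10 = 17. mid-tier stays.
low-tier (assigned low effort): low effort: 16 − 0 = 16; medium effort: 23 − 8 = 15; high effort: 27 − 16 = 11. low-tier stays.
Every type prefers its assigned level; separation holds.

Yes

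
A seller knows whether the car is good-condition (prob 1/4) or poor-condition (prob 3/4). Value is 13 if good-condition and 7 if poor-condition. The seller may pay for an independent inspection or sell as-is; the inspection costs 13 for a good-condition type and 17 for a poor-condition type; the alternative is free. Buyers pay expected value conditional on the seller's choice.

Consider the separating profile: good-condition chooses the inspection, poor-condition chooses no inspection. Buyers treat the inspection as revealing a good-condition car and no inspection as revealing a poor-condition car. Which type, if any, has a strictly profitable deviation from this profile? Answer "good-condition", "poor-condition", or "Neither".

good-condition

The inspection pays 13; no inspection pays 7.
good-condition: assigned the inspection, nets 13 − 13 = 0; deviating to no inspection nets 7.
poor-condition: assigned no inspection, nets 7; deviating to the inspection nets 13 − 17 = -4.
The good-condition type gains 7 by deviating.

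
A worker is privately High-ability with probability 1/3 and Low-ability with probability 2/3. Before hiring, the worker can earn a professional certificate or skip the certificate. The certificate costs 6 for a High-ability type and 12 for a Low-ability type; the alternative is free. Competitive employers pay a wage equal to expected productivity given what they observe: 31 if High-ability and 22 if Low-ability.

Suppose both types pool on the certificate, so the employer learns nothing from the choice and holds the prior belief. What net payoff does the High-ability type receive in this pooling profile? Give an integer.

19

Pooled wage = 1/3·31 + 2/3·22 = 25.
High-ability pays cost 6 for the certificate, so net payoff = 25 − 6 = 19.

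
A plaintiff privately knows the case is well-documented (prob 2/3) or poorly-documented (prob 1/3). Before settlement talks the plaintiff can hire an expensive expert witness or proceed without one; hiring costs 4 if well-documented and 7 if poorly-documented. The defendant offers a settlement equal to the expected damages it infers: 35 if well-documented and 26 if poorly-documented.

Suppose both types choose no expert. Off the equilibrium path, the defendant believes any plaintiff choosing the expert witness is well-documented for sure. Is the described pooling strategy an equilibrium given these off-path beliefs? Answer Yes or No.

Yes

On path, the defendant holds the prior and pays 2/3·35 + 1/3·26 = 32. Off path (the expert witness), believing well-documented, it pays 35.
well-documented: no expert nets 32; the expert witness nets 35 − 4 = 31. well-documented stays.
poorly-documented: no expert nets 32; the expert witness nets 35 − 7 = 28. poorly-documented stays.
No type deviates, so pooling is sustained.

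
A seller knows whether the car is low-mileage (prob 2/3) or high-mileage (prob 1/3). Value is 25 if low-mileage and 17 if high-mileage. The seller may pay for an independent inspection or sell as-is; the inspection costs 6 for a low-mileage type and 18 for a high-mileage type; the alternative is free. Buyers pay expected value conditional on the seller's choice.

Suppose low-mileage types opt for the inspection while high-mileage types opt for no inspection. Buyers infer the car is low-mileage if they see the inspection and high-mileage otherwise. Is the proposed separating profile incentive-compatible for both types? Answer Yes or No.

Yes

Under these beliefs, the inspection earns price 25 and no inspection earns price 17.
low-mileage: the inspection nets 25 − 6 = 19; no inspection nets 17. low-mileage prefers the inspection.
high-mileage: the inspection nets 25 − 18 = 7; no inspection nets 17. high-mileage prefers no inspection.
Neither type deviates, so the separating profile is an equilibrium.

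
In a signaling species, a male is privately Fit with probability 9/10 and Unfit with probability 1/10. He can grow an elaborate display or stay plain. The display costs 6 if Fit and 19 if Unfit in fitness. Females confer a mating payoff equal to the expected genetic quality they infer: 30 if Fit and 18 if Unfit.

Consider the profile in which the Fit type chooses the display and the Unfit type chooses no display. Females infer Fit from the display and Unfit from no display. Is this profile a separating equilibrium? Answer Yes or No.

Yes

Under these beliefs, the display earns mating payoff 30 and no display earns mating payoff 18.
Fit: the display nets 30 − 6 = 24; no display nets 18. Fit prefers the display.
Unfit: the display nets 30 − 19 = 11; no display nets 18. Unfit prefers no display.
Neither type deviates, so the separating profile is an equilibrium.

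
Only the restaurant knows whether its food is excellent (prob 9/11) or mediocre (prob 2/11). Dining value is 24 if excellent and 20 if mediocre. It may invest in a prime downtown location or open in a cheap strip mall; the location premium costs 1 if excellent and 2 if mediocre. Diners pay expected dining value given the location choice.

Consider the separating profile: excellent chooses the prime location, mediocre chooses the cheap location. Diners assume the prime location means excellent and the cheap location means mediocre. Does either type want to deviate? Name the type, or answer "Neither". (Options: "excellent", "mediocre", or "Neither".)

mediocre

The prime location pays 24; the cheap location pays 20.
excellent: assigned the prime location, nets 24 − 1 = 23; deviating to the cheap location nets 20.
mediocre: assigned the cheap location, nets 20; deviating to the prime location nets 24 − 2 = 22.
The mediocre type gains 2 by deviating.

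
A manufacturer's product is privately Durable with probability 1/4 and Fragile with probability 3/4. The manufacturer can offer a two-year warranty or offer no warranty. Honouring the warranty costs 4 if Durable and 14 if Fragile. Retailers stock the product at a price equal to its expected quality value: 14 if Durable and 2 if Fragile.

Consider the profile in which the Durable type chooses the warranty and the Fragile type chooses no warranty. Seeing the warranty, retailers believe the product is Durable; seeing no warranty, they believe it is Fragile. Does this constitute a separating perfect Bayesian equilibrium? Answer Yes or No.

Under these beliefs, the warranty earns price 14 and no warranty earns price 2.
Durable: the warranty nets 14 − 4 = 10; no warranty nets 2. Durable prefers the warranty.
Fragile: the warranty nets 14 − 14 = 0; no warranty nets 2. Fragile prefers no warranty.
Neither type deviates, so the separating profile is an equilibrium.

Yes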